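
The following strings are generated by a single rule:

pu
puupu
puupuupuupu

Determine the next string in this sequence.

Every step duplicates the string with 'u' between the halves.
Doubling puupuupuupu with 'u' between the halves:

puupuupuupuupuupuupuupu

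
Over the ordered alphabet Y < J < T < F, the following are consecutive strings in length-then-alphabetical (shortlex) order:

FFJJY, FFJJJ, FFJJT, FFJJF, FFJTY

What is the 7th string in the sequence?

Continuing the enumeration 2 steps past FFJTY: FFJTY → FFJTJ → (answer).

FFJTT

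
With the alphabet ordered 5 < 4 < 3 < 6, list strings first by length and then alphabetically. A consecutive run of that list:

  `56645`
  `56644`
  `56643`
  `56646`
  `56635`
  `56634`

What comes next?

Treat 56634 as a base-4 numeral over the given alphabet and add one, carrying through any trailing 6's.

56633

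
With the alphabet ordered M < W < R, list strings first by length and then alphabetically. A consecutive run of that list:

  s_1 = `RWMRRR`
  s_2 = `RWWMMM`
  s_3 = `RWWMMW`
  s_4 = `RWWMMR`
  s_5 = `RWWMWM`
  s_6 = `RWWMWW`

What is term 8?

RWWMRM

Advancing 2 positions from RWWMWW through RWWMWW → RWWMWR reaches term 8.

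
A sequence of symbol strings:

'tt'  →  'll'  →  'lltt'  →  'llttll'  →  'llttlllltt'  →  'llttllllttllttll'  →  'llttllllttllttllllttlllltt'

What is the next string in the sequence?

Each term (from the third on) is the previous term followed by the one before it: term 3 = ll·tt = lltt.
Continuing: llttllllttllttllllttlllltt · llttllllttllttll gives term 8.

llttllllttllttllllttllllttllttllllttllttll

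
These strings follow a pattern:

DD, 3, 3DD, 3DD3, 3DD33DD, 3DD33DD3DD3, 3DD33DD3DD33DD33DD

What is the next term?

3DD33DD3DD33DD33DD3DD33DD3DD3

Each term (from the third on) is the previous term followed by the one before it: term 3 = 3·DD = 3DD.
Continuing: 3DD33DD3DD33DD33DD · 3DD33DD3DD3 gives term 8.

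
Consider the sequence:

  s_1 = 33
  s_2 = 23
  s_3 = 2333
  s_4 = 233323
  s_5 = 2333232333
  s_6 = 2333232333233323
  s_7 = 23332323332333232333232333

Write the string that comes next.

233323233323332323332323332333232333233323

Each term (from the third on) is the previous term followed by the one before it: term 3 = 23·33 = 2333.
The next term joins 23332323332333232333232333 and 2333232333233323.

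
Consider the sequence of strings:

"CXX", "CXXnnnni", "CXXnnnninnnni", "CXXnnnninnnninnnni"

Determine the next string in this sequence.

CXXnnnninnnninnnninnnni

The strings grow by a fixed suffix nnnni each time.
One more step from CXXnnnninnnninnnni gives the answer.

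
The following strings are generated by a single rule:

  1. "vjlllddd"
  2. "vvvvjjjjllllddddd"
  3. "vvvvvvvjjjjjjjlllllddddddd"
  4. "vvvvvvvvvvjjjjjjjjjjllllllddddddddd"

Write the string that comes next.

Term n consists of 3n-2 v's, followed by 3n-2 j's, followed by n+2 l's, followed by 2n+1 d's (n = 1, 2, …).
Setting n = 5 gives 13, 13, 7, 11 characters in each block.

vvvvvvvvvvvvvjjjjjjjjjjjjjlllllllddddddddddd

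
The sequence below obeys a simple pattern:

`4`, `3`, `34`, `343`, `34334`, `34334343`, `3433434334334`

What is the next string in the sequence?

This is a Fibonacci-style word recurrence s(k) = s(k−1)·s(k−2): e.g. 3·4 = 34.
Continuing: 3433434334334 · 34334343 gives term 8.

343343433433434334343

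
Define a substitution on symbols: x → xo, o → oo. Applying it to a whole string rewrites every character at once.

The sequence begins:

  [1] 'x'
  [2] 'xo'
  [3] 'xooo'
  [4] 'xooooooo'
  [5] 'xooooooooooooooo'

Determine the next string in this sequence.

xooooooooooooooooooooooooooooooo

φ(xooooooooooooooo) expands symbol-by-symbol to xo oo oo oo oo oo oo oo oo oo oo oo oo oo oo oo; joining the 16 pieces gives the next term.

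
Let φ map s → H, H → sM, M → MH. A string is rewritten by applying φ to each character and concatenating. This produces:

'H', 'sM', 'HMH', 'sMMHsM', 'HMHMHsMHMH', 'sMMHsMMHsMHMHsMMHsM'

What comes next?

Replace each of the 19 characters of sMMHsMMHsMHMHsMMHsM in place — H MH MH sM H MH MH sM H MH sM MH sM H MH MH sM H MH — and concatenate.

HMHMHsMHMHMHsMHMHsMMHsMHMHMHsMHMH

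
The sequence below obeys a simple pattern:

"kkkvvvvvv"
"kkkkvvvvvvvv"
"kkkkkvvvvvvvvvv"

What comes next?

kkkkkkvvvvvvvvvvvv

Each string has the form k^{n} v^{2n}, where the shown terms are n = 3, 4, 5.
At n = 6 the blocks have lengths 6, 12.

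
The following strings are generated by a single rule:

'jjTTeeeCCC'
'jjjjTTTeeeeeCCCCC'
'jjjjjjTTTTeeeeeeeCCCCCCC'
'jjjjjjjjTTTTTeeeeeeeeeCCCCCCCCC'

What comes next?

jjjjjjjjjjTTTTTTeeeeeeeeeeeCCCCCCCCCCC

Each string has the form j^{2n} T^{n+1} e^{2n+1} C^{2n+1} (n = 1, 2, …).
For the next term, n = 5, so the run lengths are 10, 6, 11, 11.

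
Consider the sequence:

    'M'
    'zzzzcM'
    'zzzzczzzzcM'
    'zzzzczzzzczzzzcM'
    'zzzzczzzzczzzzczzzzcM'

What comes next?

zzzzczzzzczzzzczzzzczzzzcM

Every step adds zzzzc at the front: s(k+1) = zzzzc·s(k).
So the next term is zzzzc·zzzzczzzzczzzzczzzzcM.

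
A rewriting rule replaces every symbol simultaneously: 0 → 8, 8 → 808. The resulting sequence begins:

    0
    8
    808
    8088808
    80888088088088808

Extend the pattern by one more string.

Rewriting the 17 symbols of 80888088088088808 one by one yields 808 8 808 808 808 8 808 808 8 808 808 8 808 808 808 8 808; concatenated:

80888088088088808808880880888088088088808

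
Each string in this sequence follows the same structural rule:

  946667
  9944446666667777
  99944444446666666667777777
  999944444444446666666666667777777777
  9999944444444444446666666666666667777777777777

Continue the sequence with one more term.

99999944444444444444446666666666666666667777777777777777

The n-th term is n 9's then 3n-2 4's then 3n 6's then 3n-2 7's (n = 1, 2, …).
At n = 6 the blocks have lengths 6, 16, 18, 16.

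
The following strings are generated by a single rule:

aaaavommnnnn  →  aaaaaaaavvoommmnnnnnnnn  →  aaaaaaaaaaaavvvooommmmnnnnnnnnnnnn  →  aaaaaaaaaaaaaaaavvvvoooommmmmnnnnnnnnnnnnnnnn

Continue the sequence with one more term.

Each string has the form a^{4n} v^{n} o^{n} m^{n+1} n^{4n} (n = 1, 2, …).
Setting n = 5 gives 20, 5, 5, 6, 20 characters in each block.

aaaaaaaaaaaaaaaaaaaavvvvvooooommmmmmnnnnnnnnnnnnnnnnnnnn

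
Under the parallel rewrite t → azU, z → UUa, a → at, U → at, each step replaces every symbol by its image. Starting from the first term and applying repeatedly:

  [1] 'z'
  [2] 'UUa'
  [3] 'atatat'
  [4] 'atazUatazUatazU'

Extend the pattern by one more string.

Replace each of the 15 characters of atazUatazUatazU in place — at azU at UUa at at azU at UUa at at azU at UUa at — and concatenate.

atazUatUUaatatazUatUUaatatazUatUUaat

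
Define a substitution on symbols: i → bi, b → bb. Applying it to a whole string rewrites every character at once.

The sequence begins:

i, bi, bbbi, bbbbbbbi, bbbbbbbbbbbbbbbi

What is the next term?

Applying the rule to each of the 16 symbols of bbbbbbbbbbbbbbbi gives the pieces bb bb bb bb bb bb bb bb bb bb bb bb bb bb bb bi, which concatenate to the answer.

bbbbbbbbbbbbbbbbbbbbbbbbbbbbbbbi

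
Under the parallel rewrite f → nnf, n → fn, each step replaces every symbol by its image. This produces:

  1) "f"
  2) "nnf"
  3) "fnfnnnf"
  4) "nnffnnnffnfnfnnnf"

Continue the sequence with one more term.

fnfnnnfnnffnfnfnnnfnnffnnnffnnnffnfnfnnnf

φ(nnffnnnffnfnfnnnf) expands symbol-by-symbol to fn fn nnf nnf fn fn fn nnf nnf fn nnf fn nnf fn fn fn nnf; joining the 17 pieces gives the next term.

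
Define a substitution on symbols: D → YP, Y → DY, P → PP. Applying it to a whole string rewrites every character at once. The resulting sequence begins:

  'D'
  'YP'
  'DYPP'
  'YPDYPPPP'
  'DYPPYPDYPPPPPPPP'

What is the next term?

Replace each of the 16 characters of DYPPYPDYPPPPPPPP in place — YP DY PP PP DY PP YP DY PP PP PP PP PP PP PP PP — and concatenate.

YPDYPPPPDYPPYPDYPPPPPPPPPPPPPPPP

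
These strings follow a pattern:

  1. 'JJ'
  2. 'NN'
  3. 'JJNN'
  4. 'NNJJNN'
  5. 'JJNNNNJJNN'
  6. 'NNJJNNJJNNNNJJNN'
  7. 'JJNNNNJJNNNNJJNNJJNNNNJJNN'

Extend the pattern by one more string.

This is a Fibonacci-style word recurrence s(k) = s(k−2)·s(k−1): e.g. JJ·NN = JJNN.
Continuing: NNJJNNJJNNNNJJNN · JJNNNNJJNNNNJJNNJJNNNNJJNN gives term 8.

NNJJNNJJNNNNJJNNJJNNNNJJNNNNJJNNJJNNNNJJNN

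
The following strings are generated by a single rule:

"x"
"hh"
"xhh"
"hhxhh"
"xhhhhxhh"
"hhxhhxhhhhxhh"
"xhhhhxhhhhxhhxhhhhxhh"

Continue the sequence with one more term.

From term 3 onward, concatenate the second-to-last term with the last: x·hh = xhh, hh·xhh = hhxhh, …
Continuing: hhxhhxhhhhxhh · xhhhhxhhhhxhhxhhhhxhh gives term 8.

hhxhhxhhhhxhhxhhhhxhhhhxhhxhhhhxhh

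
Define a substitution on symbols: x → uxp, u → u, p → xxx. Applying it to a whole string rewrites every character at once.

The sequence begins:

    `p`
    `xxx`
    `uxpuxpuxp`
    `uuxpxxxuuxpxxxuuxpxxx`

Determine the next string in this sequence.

uuuxpxxxuxpuxpuxpuuuxpxxxuxpuxpuxpuuuxpxxxuxpuxpuxp

Applying the rule to each of the 21 symbols of uuxpxxxuuxpxxxuuxpxxx gives the pieces u u uxp xxx uxp uxp uxp u u uxp xxx uxp uxp uxp u u uxp xxx uxp uxp uxp, which concatenate to the answer.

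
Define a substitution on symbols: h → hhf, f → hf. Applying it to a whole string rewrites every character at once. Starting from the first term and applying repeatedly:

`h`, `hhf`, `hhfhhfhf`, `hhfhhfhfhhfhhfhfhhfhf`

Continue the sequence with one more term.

hhfhhfhfhhfhhfhfhhfhfhhfhhfhfhhfhhfhfhhfhfhhfhhfhfhhfhf

φ(hhfhhfhfhhfhhfhfhhfhf) expands symbol-by-symbol to hhf hhf hf hhf hhf hf hhf hf hhf hhf hf hhf hhf hf hhf hf hhf hhf hf hhf hf; joining the 21 pieces gives the next term.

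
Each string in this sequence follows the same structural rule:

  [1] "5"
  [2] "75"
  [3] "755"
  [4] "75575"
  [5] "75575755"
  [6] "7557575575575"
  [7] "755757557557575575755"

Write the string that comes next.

7557575575575755757557557575575575

From term 3 onward, concatenate the last term with the second-to-last: 75·5 = 755, 755·75 = 75575, …
The next term joins 755757557557575575755 and 7557575575575.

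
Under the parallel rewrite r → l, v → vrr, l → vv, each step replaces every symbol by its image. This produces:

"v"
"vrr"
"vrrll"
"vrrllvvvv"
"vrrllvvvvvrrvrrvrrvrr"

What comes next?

vrrllvvvvvrrvrrvrrvrrvrrllvrrllvrrllvrrll

Replace each of the 21 characters of vrrllvvvvvrrvrrvrrvrr in place — vrr l l vv vv vrr vrr vrr vrr vrr l l vrr l l vrr l l vrr l l — and concatenate.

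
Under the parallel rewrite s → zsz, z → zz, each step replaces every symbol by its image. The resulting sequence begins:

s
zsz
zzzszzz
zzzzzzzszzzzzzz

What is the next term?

Replace each of the 15 characters of zzzzzzzszzzzzzz in place — zz zz zz zz zz zz zz zsz zz zz zz zz zz zz zz — and concatenate.

zzzzzzzzzzzzzzzszzzzzzzzzzzzzzz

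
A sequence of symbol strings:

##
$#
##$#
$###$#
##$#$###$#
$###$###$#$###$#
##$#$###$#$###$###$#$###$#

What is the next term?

$###$###$#$###$###$#$###$#$###$###$#$###$#

This is a Fibonacci-style word recurrence s(k) = s(k−2)·s(k−1): e.g. ##·$# = ##$#.
Continuing: $###$###$#$###$# · ##$#$###$#$###$###$#$###$# gives term 8.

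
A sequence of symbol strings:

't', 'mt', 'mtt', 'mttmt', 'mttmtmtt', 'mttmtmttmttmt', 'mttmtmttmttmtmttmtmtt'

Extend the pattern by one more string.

mttmtmttmttmtmttmtmttmttmtmttmttmt

This is a Fibonacci-style word recurrence s(k) = s(k−1)·s(k−2): e.g. mt·t = mtt.
The next term joins mttmtmttmttmtmttmtmtt and mttmtmttmttmt.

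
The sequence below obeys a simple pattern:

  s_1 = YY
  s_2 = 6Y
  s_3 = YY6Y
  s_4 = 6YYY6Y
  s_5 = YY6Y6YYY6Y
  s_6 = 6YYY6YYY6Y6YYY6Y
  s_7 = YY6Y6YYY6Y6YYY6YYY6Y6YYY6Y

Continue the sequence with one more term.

6YYY6YYY6Y6YYY6YYY6Y6YYY6Y6YYY6YYY6Y6YYY6Y

From term 3 onward, concatenate the second-to-last term with the last: YY·6Y = YY6Y, 6Y·YY6Y = 6YYY6Y, …
So term 8 is 6YYY6YYY6Y6YYY6Y·YY6Y6YYY6Y6YYY6YYY6Y6YYY6Y.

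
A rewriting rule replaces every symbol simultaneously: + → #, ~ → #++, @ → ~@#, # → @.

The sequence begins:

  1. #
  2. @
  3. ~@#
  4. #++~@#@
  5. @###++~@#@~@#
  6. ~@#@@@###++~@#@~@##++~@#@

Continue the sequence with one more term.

Rewriting the 25 symbols of ~@#@@@###++~@#@~@##++~@#@ one by one yields #++ ~@# @ ~@# ~@# ~@# @ @ @ # # #++ ~@# @ ~@# #++ ~@# @ @ # # #++ ~@# @ ~@#; concatenated:

#++~@#@~@#~@#~@#@@@###++~@#@~@##++~@#@@###++~@#@~@#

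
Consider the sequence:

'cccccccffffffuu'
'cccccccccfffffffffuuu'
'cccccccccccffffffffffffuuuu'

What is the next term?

Reading off run lengths: c runs 7, 9, 11; f runs 6, 9, 12; u runs 2, 3, 4 — each is linear in n, where the shown terms are n = 2, 3, 4.
For the next term, n = 5, so the run lengths are 13, 15, 5.

cccccccccccccfffffffffffffffuuuuu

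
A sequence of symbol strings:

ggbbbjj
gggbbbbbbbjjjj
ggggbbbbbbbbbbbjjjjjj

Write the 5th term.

Reading off run lengths: g runs 2, 3, 4; b runs 3, 7, 11; j runs 2, 4, 6 — each is linear in n (n = 1, 2, …).
At n = 5 the blocks have lengths 6, 19, 10.

ggggggbbbbbbbbbbbbbbbbbbbjjjjjjjjjj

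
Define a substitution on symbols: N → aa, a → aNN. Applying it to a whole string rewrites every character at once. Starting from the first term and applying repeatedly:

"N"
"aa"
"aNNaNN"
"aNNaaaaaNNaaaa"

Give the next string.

aNNaaaaaNNaNNaNNaNNaNNaaaaaNNaNNaNNaNN

Applying the rule to each of the 14 symbols of aNNaaaaaNNaaaa gives the pieces aNN aa aa aNN aNN aNN aNN aNN aa aa aNN aNN aNN aNN, which concatenate to the answer.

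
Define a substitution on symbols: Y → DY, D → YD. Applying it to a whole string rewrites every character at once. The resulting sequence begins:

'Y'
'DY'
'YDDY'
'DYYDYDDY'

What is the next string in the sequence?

YDDYDYYDDYYDYDDY

Expanding DYYDYDDY: D→YD, Y→DY, Y→DY, D→YD, Y→DY, D→YD, D→YD, Y→DY. Concatenated: YD DY DY YD DY YD YD DY.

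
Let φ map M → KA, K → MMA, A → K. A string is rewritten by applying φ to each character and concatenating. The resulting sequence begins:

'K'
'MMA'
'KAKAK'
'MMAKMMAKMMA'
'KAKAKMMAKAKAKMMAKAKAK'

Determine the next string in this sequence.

Rewriting the 21 symbols of KAKAKMMAKAKAKMMAKAKAK one by one yields MMA K MMA K MMA KA KA K MMA K MMA K MMA KA KA K MMA K MMA K MMA; concatenated:

MMAKMMAKMMAKAKAKMMAKMMAKMMAKAKAKMMAKMMAKMMA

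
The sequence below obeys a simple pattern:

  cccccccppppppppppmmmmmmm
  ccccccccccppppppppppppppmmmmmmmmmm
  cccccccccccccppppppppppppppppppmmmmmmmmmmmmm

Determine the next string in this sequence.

Reading off run lengths: c runs 7, 10, 13; p runs 10, 14, 18; m runs 7, 10, 13 — each is linear in n, where the shown terms are n = 2, 3, 4.
Setting n = 5 gives 16, 22, 16 characters in each block.

ccccccccccccccccppppppppppppppppppppppmmmmmmmmmmmmmmmm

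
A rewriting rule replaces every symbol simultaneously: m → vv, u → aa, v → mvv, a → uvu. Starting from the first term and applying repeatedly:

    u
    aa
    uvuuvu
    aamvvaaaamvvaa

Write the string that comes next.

uvuuvuvvmvvmvvuvuuvuuvuuvuvvmvvmvvuvuuvu

φ(aamvvaaaamvvaa) expands symbol-by-symbol to uvu uvu vv mvv mvv uvu uvu uvu uvu vv mvv mvv uvu uvu; joining the 14 pieces gives the next term.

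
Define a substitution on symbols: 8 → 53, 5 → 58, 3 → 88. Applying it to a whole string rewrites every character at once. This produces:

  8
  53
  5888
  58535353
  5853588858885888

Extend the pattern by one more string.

Applying the rule to each of the 16 symbols of 5853588858885888 gives the pieces 58 53 58 88 58 53 53 53 58 53 53 53 58 53 53 53, which concatenate to the answer.

58535888585353535853535358535353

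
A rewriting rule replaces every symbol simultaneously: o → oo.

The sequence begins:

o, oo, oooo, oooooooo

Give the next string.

oooooooooooooooo

Rewriting each symbol of oooooooo: o→oo, o→oo, o→oo, o→oo, o→oo, o→oo, o→oo, o→oo, which concatenates to oo oo oo oo oo oo oo oo.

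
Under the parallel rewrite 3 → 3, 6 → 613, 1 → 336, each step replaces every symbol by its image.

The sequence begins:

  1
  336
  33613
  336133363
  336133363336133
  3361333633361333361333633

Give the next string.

33613336333613333613336333361333633361333

Applying the rule to each of the 25 symbols of 3361333633361333361333633 gives the pieces 3 3 613 336 3 3 3 613 3 3 3 613 336 3 3 3 3 613 336 3 3 3 613 3 3, which concatenate to the answer.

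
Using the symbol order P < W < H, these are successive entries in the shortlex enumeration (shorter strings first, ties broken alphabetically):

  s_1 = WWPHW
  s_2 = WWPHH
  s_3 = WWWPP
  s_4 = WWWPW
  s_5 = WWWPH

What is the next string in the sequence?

WWWWP

Find the rightmost character of WWWPH below H, bump it to the next letter, and reset everything to its right to P.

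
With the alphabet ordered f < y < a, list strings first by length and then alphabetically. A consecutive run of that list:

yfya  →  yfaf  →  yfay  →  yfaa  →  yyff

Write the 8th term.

yyyf

Advancing 3 positions from yyff through yyff → yyfy → yyfa reaches term 8.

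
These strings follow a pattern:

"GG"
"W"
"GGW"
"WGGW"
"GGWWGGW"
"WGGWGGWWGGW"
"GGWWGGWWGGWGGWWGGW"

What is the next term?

From term 3 onward, concatenate the second-to-last term with the last: GG·W = GGW, W·GGW = WGGW, …
Continuing: WGGWGGWWGGW · GGWWGGWWGGWGGWWGGW gives term 8.

WGGWGGWWGGWGGWWGGWWGGWGGWWGGW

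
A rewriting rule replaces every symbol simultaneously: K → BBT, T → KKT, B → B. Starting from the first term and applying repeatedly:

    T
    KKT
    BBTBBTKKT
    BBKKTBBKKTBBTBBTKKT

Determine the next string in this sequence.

BBBBTBBTKKTBBBBTBBTKKTBBKKTBBKKTBBTBBTKKT

φ(BBKKTBBKKTBBTBBTKKT) expands symbol-by-symbol to B B BBT BBT KKT B B BBT BBT KKT B B KKT B B KKT BBT BBT KKT; joining the 19 pieces gives the next term.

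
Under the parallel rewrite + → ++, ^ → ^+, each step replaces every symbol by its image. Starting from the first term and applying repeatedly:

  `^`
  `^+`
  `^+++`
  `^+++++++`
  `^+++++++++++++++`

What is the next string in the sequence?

Applying the rule to each of the 16 symbols of ^+++++++++++++++ gives the pieces ^+ ++ ++ ++ ++ ++ ++ ++ ++ ++ ++ ++ ++ ++ ++ ++, which concatenate to the answer.

^+++++++++++++++++++++++++++++++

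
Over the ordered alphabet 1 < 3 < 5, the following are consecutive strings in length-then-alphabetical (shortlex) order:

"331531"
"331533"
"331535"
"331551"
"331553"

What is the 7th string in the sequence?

Advancing 2 positions from 331553 through 331553 → 331555 reaches term 7.

333111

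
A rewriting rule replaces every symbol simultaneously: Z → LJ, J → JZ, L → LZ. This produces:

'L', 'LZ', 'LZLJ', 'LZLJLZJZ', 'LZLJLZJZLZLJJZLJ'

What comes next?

LZLJLZJZLZLJJZLJLZLJLZJZJZLJLZJZ

Applying the rule to each of the 16 symbols of LZLJLZJZLZLJJZLJ gives the pieces LZ LJ LZ JZ LZ LJ JZ LJ LZ LJ LZ JZ JZ LJ LZ JZ, which concatenate to the answer.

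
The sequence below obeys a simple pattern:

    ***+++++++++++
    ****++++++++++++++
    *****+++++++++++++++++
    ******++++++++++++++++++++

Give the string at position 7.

Term n consists of n *'s, followed by 3n+2 +'s, where the shown terms are n = 3, 4, 5, 6.
Setting n = 9 gives 9, 29 characters in each block.

*********+++++++++++++++++++++++++++++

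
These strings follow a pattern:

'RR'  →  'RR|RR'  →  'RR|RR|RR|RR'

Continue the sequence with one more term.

RR|RR|RR|RR|RR|RR|RR|RR

s(k+1) = s(k)·|·s(k) — each term doubles the last with '|' between the halves.
One more doubling of RR|RR|RR|RR gives the answer.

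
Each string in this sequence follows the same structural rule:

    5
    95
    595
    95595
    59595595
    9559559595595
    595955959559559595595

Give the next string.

This is a Fibonacci-style word recurrence s(k) = s(k−2)·s(k−1): e.g. 5·95 = 595.
Continuing: 9559559595595 · 595955959559559595595 gives term 8.

9559559595595595955959559559595595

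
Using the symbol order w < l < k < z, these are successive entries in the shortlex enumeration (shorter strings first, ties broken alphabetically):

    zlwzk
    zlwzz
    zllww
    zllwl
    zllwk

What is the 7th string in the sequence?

Stepping forward 2 times from zllwk: zllwk → zllwz, then the target.

zlllw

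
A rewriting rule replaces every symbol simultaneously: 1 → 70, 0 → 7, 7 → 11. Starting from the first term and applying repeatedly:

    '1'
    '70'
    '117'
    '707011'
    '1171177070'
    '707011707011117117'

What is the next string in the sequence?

φ(707011707011117117) expands symbol-by-symbol to 11 7 11 7 70 70 11 7 11 7 70 70 70 70 11 70 70 11; joining the 18 pieces gives the next term.

11711770701171177070707011707011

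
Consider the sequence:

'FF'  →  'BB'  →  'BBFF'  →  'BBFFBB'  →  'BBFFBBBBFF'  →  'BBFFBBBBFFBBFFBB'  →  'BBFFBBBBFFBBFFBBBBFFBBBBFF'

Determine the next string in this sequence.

This is a Fibonacci-style word recurrence s(k) = s(k−1)·s(k−2): e.g. BB·FF = BBFF.
So term 8 is BBFFBBBBFFBBFFBBBBFFBBBBFF·BBFFBBBBFFBBFFBB.

BBFFBBBBFFBBFFBBBBFFBBBBFFBBFFBBBBFFBBFFBB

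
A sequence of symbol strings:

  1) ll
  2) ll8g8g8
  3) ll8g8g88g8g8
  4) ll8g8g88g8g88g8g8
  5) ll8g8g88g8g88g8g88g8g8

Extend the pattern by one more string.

Each term is the previous one with 8g8g8 appended.
So the next term is ll8g8g88g8g88g8g88g8g8·8g8g8.

ll8g8g88g8g88g8g88g8g88g8g8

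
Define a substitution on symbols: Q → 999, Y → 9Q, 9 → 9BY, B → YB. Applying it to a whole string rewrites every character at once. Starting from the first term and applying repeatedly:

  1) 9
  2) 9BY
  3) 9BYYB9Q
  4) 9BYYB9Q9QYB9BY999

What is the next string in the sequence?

Rewriting the 17 symbols of 9BYYB9Q9QYB9BY999 one by one yields 9BY YB 9Q 9Q YB 9BY 999 9BY 999 9Q YB 9BY YB 9Q 9BY 9BY 9BY; concatenated:

9BYYB9Q9QYB9BY9999BY9999QYB9BYYB9Q9BY9BY9BY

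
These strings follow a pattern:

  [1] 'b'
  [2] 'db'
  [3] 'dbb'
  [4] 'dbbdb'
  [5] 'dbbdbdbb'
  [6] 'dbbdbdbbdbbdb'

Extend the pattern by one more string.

dbbdbdbbdbbdbdbbdbdbb

This is a Fibonacci-style word recurrence s(k) = s(k−1)·s(k−2): e.g. db·b = dbb.
The next term joins dbbdbdbbdbbdb and dbbdbdbb.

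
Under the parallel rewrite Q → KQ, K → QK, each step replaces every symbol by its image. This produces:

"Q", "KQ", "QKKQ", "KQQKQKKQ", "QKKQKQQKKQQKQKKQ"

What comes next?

Replace each of the 16 characters of QKKQKQQKKQQKQKKQ in place — KQ QK QK KQ QK KQ KQ QK QK KQ KQ QK KQ QK QK KQ — and concatenate.

KQQKQKKQQKKQKQQKQKKQKQQKKQQKQKKQ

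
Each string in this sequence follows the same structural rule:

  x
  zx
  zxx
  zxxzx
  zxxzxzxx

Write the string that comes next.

zxxzxzxxzxxzx

Each term (from the third on) is the previous term followed by the one before it: term 3 = zx·x = zxx.
Continuing: zxxzxzxx · zxxzx gives term 6.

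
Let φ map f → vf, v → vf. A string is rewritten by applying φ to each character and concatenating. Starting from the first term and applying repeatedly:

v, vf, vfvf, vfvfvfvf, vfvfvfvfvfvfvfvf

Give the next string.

Applying the rule to each of the 16 symbols of vfvfvfvfvfvfvfvf gives the pieces vf vf vf vf vf vf vf vf vf vf vf vf vf vf vf vf, which concatenate to the answer.

vfvfvfvfvfvfvfvfvfvfvfvfvfvfvfvf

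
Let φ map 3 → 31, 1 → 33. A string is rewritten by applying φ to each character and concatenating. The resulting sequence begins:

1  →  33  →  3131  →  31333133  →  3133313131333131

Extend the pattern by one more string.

Rewriting the 16 symbols of 3133313131333131 one by one yields 31 33 31 31 31 33 31 33 31 33 31 31 31 33 31 33; concatenated:

31333131313331333133313131333133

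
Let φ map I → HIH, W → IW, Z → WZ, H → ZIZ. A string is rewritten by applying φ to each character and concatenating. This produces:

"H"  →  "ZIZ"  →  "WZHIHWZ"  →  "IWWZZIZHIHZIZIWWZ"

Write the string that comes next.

Rewriting the 17 symbols of IWWZZIZHIHZIZIWWZ one by one yields HIH IW IW WZ WZ HIH WZ ZIZ HIH ZIZ WZ HIH WZ HIH IW IW WZ; concatenated:

HIHIWIWWZWZHIHWZZIZHIHZIZWZHIHWZHIHIWIWWZ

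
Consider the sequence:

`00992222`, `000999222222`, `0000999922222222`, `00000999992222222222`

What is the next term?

000000999999222222222222

The n-th term is n 0's then n 9's then 2n 2's, where the shown terms are n = 2, 3, 4, 5.
For the next term, n = 6, so the run lengths are 6, 6, 12.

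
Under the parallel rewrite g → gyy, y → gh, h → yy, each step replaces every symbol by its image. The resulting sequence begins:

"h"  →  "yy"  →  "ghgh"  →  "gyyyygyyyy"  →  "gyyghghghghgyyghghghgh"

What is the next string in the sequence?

Rewriting the 22 symbols of gyyghghghghgyyghghghgh one by one yields gyy gh gh gyy yy gyy yy gyy yy gyy yy gyy gh gh gyy yy gyy yy gyy yy gyy yy; concatenated:

gyyghghgyyyygyyyygyyyygyyyygyyghghgyyyygyyyygyyyygyyyy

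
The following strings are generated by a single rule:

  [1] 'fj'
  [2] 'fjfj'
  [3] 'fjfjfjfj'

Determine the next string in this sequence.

Each string is two copies of the previous one concatenated.
Doubling fjfjfjfj:

fjfjfjfjfjfjfjfj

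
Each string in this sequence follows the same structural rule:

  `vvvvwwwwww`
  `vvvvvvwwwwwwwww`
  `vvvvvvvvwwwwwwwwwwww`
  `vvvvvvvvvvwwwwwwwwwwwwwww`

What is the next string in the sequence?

Term n consists of 2n v's, followed by 3n w's, where the shown terms are n = 2, 3, 4, 5.
Setting n = 6 gives 12, 18 characters in each block.

vvvvvvvvvvvvwwwwwwwwwwwwwwwwww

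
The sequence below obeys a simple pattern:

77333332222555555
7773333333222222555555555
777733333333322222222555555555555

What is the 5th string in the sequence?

7777773333333333333222222222222555555555555555555

Term n consists of n+1 7's, followed by 2n+3 3's, followed by 2n+2 2's, followed by 3n+3 5's (n = 1, 2, …).
Setting n = 5 gives 6, 13, 12, 18 characters in each block.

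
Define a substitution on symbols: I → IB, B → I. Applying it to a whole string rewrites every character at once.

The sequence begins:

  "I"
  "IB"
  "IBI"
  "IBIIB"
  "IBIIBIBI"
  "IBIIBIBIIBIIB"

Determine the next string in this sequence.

φ(IBIIBIBIIBIIB) expands symbol-by-symbol to IB I IB IB I IB I IB IB I IB IB I; joining the 13 pieces gives the next term.

IBIIBIBIIBIIBIBIIBIBI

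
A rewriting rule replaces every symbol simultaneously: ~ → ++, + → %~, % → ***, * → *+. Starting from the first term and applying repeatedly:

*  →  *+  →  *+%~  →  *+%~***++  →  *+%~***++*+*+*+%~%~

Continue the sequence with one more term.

Rewriting the 19 symbols of *+%~***++*+*+*+%~%~ one by one yields *+ %~ *** ++ *+ *+ *+ %~ %~ *+ %~ *+ %~ *+ %~ *** ++ *** ++; concatenated:

*+%~***++*+*+*+%~%~*+%~*+%~*+%~***++***++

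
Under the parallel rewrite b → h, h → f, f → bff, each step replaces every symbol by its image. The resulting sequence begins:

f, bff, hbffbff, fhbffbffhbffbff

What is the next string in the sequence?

Rewriting the 15 symbols of fhbffbffhbffbff one by one yields bff f h bff bff h bff bff f h bff bff h bff bff; concatenated:

bfffhbffbffhbffbfffhbffbffhbffbff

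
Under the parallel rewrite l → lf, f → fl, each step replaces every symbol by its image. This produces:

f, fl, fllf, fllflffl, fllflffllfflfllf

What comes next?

fllflffllfflfllflfflfllffllflffl

Replace each of the 16 characters of fllflffllfflfllf in place — fl lf lf fl lf fl fl lf lf fl fl lf fl lf lf fl — and concatenate.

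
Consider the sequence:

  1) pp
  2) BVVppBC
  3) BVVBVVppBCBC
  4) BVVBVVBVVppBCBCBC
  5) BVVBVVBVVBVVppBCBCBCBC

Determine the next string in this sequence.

Every step adds BVV to the front and BC to the end of the previous string.
Applying this once more to BVVBVVBVVBVVppBCBCBCBC:

BVVBVVBVVBVVBVVppBCBCBCBCBC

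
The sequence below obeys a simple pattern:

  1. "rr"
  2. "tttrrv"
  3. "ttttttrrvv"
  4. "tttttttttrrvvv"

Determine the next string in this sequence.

Every step adds ttt to the front and v to the end of the previous string.
Applying this once more to tttttttttrrvvv:

ttttttttttttrrvvvv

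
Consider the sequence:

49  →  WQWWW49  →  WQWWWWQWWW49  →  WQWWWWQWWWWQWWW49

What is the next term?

The strings grow by a fixed prefix WQWWW each time.
So the next term is WQWWW·WQWWWWQWWWWQWWW49.

WQWWWWQWWWWQWWWWQWWW49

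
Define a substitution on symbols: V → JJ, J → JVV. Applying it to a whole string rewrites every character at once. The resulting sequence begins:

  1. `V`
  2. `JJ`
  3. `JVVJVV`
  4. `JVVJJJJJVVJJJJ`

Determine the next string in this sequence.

Replace each of the 14 characters of JVVJJJJJVVJJJJ in place — JVV JJ JJ JVV JVV JVV JVV JVV JJ JJ JVV JVV JVV JVV — and concatenate.

JVVJJJJJVVJVVJVVJVVJVVJJJJJVVJVVJVVJVV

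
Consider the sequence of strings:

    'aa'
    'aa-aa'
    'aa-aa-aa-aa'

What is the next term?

Each string is two copies of the previous one joined by '-'.
Doubling aa-aa-aa-aa with '-' between the halves:

aa-aa-aa-aa-aa-aa-aa-aa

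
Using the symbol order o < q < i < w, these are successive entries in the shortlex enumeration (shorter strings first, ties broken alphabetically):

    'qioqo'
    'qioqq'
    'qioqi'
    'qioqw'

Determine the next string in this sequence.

Find the rightmost character of qioqw below w, bump it to the next letter, and reset everything to its right to o.

qioio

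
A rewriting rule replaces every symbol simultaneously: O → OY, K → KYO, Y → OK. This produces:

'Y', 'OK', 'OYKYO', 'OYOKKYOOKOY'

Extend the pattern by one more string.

OYOKOYKYOKYOOKOYOYKYOOYOK

Apply φ to OYOKKYOOKOY symbol by symbol: O→OY, Y→OK, O→OY, K→KYO, K→KYO, Y→OK, O→OY, O→OY, K→KYO, O→OY, Y→OK; joined: OY OK OY KYO KYO OK OY OY KYO OY OK.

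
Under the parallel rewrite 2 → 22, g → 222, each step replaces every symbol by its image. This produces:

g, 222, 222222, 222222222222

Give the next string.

222222222222222222222222

Apply φ to 222222222222 symbol by symbol: 2→22, 2→22, 2→22, 2→22, 2→22, 2→22, 2→22, 2→22, 2→22, 2→22, 2→22, 2→22; joined: 22 22 22 22 22 22 22 22 22 22 22 22.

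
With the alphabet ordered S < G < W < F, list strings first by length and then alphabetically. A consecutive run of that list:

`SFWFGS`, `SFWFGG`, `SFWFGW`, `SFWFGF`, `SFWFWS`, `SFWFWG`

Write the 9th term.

SFWFFS

Advancing 3 positions from SFWFWG through SFWFWG → SFWFWW → SFWFWF reaches term 9.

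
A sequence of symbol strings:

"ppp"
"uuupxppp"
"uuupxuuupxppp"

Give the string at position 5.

uuupxuuupxuuupxuuupxppp

Every step adds uuupx at the front: s(k+1) = uuupx·s(k).
From uuupxuuupxppp, 2 further steps: uuupxuuupxppp → uuupxuuupxuuupxppp → (answer).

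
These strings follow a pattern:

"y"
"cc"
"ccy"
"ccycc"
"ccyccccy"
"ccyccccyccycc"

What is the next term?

ccyccccyccyccccyccccy

This is a Fibonacci-style word recurrence s(k) = s(k−1)·s(k−2): e.g. cc·y = ccy.
The next term joins ccyccccyccycc and ccyccccy.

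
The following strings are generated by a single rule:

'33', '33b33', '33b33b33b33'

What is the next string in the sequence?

33b33b33b33b33b33b33b33

Each string is two copies of the previous one joined by 'b'.
One more doubling of 33b33b33b33 gives the answer.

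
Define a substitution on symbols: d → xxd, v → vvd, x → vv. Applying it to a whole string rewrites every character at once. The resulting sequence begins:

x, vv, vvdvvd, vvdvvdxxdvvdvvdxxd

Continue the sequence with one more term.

φ(vvdvvdxxdvvdvvdxxd) expands symbol-by-symbol to vvd vvd xxd vvd vvd xxd vv vv xxd vvd vvd xxd vvd vvd xxd vv vv xxd; joining the 18 pieces gives the next term.

vvdvvdxxdvvdvvdxxdvvvvxxdvvdvvdxxdvvdvvdxxdvvvvxxd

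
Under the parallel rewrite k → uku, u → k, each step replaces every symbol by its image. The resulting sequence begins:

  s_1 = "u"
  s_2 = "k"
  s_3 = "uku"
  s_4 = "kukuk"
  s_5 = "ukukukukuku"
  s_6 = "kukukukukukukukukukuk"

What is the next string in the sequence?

Rewriting the 21 symbols of kukukukukukukukukukuk one by one yields uku k uku k uku k uku k uku k uku k uku k uku k uku k uku k uku; concatenated:

ukukukukukukukukukukukukukukukukukukukukuku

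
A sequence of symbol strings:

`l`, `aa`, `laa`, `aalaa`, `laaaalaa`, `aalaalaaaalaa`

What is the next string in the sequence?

From term 3 onward, concatenate the second-to-last term with the last: l·aa = laa, aa·laa = aalaa, …
So term 7 is laaaalaa·aalaalaaaalaa.

laaaalaaaalaalaaaalaa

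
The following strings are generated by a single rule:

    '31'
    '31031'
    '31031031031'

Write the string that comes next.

s(k+1) = s(k)·0·s(k) — each term doubles the last with '0' between the halves.
Doubling 31031031031 with '0' between the halves:

31031031031031031031031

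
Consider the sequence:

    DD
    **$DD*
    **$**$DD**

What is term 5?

**$**$**$**$DD****

s(k+1) = **$·s(k)·*, so each term gains **$ as a prefix and * as a suffix.
From **$**$DD**, 2 further steps: **$**$DD** → **$**$**$DD*** → (answer).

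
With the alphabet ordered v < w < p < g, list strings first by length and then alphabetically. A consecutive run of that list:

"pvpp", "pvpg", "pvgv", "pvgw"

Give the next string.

Find the rightmost character of pvgw below g, bump it to the next letter, and reset everything to its right to v.

pvgp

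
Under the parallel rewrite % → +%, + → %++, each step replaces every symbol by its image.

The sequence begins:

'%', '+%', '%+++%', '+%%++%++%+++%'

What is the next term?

φ(+%%++%++%+++%) expands symbol-by-symbol to %++ +% +% %++ %++ +% %++ %++ +% %++ %++ %++ +%; joining the 13 pieces gives the next term.

%+++%+%%++%+++%%++%+++%%++%++%+++%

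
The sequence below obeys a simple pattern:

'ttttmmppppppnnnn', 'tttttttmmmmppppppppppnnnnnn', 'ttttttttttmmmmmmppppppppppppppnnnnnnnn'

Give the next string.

tttttttttttttmmmmmmmmppppppppppppppppppnnnnnnnnnn

Each string has the form t^{3n+1} m^{2n} p^{4n+2} n^{2n+2} (n = 1, 2, …).
For the next term, n = 4, so the run lengths are 13, 8, 18, 10.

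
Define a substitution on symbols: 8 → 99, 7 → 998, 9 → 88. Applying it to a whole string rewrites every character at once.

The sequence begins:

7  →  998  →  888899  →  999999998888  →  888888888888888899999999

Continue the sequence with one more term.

Rewriting the 24 symbols of 888888888888888899999999 one by one yields 99 99 99 99 99 99 99 99 99 99 99 99 99 99 99 99 88 88 88 88 88 88 88 88; concatenated:

999999999999999999999999999999998888888888888888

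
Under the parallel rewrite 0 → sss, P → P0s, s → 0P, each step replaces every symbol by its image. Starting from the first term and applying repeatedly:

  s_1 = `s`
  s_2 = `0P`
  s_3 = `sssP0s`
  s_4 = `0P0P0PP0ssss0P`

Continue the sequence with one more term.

Rewriting the 14 symbols of 0P0P0PP0ssss0P one by one yields sss P0s sss P0s sss P0s P0s sss 0P 0P 0P 0P sss P0s; concatenated:

sssP0ssssP0ssssP0sP0ssss0P0P0P0PsssP0s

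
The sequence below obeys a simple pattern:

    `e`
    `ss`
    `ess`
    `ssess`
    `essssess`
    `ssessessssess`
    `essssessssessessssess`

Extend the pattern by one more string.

Each term (from the third on) is the two preceding terms concatenated in order: term 3 = e·ss = ess.
Continuing: ssessessssess · essssessssessessssess gives term 8.

ssessessssessessssessssessessssess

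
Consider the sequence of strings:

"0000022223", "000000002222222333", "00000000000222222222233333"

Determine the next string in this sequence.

The n-th term is 3n+2 0's then 3n+1 2's then 2n-1 3's (n = 1, 2, …).
For the next term, n = 4, so the run lengths are 14, 13, 7.

0000000000000022222222222223333333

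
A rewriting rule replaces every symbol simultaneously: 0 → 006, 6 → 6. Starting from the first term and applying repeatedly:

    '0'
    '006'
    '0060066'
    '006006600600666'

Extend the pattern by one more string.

Applying the rule to each of the 15 symbols of 006006600600666 gives the pieces 006 006 6 006 006 6 6 006 006 6 006 006 6 6 6, which concatenate to the answer.

0060066006006660060066006006666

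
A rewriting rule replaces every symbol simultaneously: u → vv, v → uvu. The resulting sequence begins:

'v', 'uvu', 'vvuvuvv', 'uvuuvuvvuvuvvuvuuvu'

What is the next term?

vvuvuvvvvuvuvvuvuuvuvvuvuvvuvuuvuvvuvuvvvvuvuvv

Replace each of the 19 characters of uvuuvuvvuvuvvuvuuvu in place — vv uvu vv vv uvu vv uvu uvu vv uvu vv uvu uvu vv uvu vv vv uvu vv — and concatenate.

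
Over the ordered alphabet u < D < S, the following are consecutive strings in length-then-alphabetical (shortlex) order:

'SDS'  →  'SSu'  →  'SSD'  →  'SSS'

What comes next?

uuuu

After SSS the length-3 strings are exhausted; the first length-4 string is 4 copies of u.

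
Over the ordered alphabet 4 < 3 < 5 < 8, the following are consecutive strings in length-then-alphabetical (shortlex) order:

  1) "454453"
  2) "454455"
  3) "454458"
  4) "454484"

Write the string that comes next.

The successor of 454484 increments the rightmost position that isn't already 8 and resets every position after it to 4.

454483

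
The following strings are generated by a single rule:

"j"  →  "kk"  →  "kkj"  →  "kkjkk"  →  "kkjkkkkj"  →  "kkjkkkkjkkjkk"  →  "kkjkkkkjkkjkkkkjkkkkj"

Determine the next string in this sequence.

From term 3 onward, concatenate the last term with the second-to-last: kk·j = kkj, kkj·kk = kkjkk, …
So term 8 is kkjkkkkjkkjkkkkjkkkkj·kkjkkkkjkkjkk.

kkjkkkkjkkjkkkkjkkkkjkkjkkkkjkkjkk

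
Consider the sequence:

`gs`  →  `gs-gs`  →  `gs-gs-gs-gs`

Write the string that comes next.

s(k+1) = s(k)·-·s(k) — each term doubles the last with '-' between the halves.
Doubling gs-gs-gs-gs with '-' between the halves:

gs-gs-gs-gs-gs-gs-gs-gs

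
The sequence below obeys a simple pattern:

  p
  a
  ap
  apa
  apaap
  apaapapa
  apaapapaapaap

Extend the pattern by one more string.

apaapapaapaapapaapapa

From term 3 onward, concatenate the last term with the second-to-last: a·p = ap, ap·a = apa, …
The next term joins apaapapaapaap and apaapapa.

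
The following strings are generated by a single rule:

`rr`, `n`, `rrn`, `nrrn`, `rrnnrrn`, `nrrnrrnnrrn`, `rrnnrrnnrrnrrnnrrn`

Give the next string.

From term 3 onward, concatenate the second-to-last term with the last: rr·n = rrn, n·rrn = nrrn, …
Continuing: nrrnrrnnrrn · rrnnrrnnrrnrrnnrrn gives term 8.

nrrnrrnnrrnrrnnrrnnrrnrrnnrrn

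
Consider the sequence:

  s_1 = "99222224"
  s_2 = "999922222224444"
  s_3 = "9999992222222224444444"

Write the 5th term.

The n-th term is 2n 9's then 2n+3 2's then 3n-2 4's (n = 1, 2, …).
At n = 5 the blocks have lengths 10, 13, 13.

999999999922222222222224444444444444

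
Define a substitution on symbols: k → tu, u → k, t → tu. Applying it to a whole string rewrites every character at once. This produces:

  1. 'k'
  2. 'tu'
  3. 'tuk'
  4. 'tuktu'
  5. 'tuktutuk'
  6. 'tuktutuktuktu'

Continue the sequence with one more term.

tuktutuktuktutuktutuk

φ(tuktutuktuktu) expands symbol-by-symbol to tu k tu tu k tu k tu tu k tu tu k; joining the 13 pieces gives the next term.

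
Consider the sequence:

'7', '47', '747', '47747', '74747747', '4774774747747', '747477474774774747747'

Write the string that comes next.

This is a Fibonacci-style word recurrence s(k) = s(k−2)·s(k−1): e.g. 7·47 = 747.
So term 8 is 4774774747747·747477474774774747747.

4774774747747747477474774774747747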